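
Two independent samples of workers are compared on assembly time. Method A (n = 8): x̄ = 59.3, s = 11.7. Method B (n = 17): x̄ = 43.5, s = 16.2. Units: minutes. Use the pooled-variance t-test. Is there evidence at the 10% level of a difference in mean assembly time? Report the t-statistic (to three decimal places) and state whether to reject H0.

Let group 1 = method A, group 2 = method B. H0: μ_1 = μ_2; H1: μ_1 ≠ μ_2 (two-sample pooled-variance t-test, two-sided).
s_p² = [(8−1)·11.7² + (17−1)·16.2²]/(8+17−2) = 224.229
t = (59.3 − 43.5)/√[224.229·(1/8 + 1/17)] = 2.461
df = n₁ + n₂ − 2 = 23
Two-sided p-value ≈ 0.0218
Since p ≈ 0.0218 < α = 0.1, reject H0; the evidence is statistically significant.

t = 2.461; reject H0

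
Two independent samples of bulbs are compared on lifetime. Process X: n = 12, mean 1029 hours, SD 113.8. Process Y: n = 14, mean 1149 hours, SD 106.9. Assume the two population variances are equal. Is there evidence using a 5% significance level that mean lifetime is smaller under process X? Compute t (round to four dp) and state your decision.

t = -2.7701; reject H0

Let group 1 = process X, group 2 = process Y. H0: μ_1 = μ_2; H1: μ_1 < μ_2 (two-sample pooled-variance t-test, left-tailed).
s_p² = [(12−1)·113.8² + (14−1)·106.9²]/(12+14−2) = 12125.6
t = (1029 − 1149)/√[12125.6·(1/12 + 1/14)] = -2.7701
df = n₁ + n₂ − 2 = 24
p-value = P(T ≤ -2.7701) ≈ 0.0053
Since p ≈ 0.0053 < α = 0.05, reject H0; the data support H1.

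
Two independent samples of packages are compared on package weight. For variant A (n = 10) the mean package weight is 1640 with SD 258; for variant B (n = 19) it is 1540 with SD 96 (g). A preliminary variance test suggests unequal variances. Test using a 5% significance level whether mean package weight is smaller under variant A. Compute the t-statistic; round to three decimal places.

Let group 1 = variant A, group 2 = variant B. H0: μ_1 = μ_2; H1: μ_1 < μ_2 (Welch's two-sample t-test, left-tailed).
t = (x̄_1 − x̄_2)/√(s_1²/n_1 + s_2²/n_2) = (1640 − 1540)/√(258²/10 + 96²/19) = 1.183
Welch–Satterthwaite df ≈ 10.33
p-value = P(T ≤ 1.183) ≈ 0.868
Since p ≈ 0.868 > α = 0.05, fail to reject H0; the data do not provide sufficient evidence against H0.

1.183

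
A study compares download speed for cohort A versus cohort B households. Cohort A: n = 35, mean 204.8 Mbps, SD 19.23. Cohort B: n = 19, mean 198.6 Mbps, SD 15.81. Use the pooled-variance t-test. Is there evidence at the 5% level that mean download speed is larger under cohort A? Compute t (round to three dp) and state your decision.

t = 1.201; fail to reject H0

Let group 1 = cohort A, group 2 = cohort B. H0: μ_1 = μ_2; H1: μ_1 > μ_2 (two-sample pooled-variance t-test, right-tailed).
s_p² = [(35−1)·19.23² + (19−1)·15.81²]/(35+19−2) = 328.311
t = (204.8 − 198.6)/√[328.311·(1/35 + 1/19)] = 1.201
df = n₁ + n₂ − 2 = 52
p-value = P(T ≥ 1.201) ≈ 0.1176
Since p ≈ 0.1176 > α = 0.05, fail to reject H0; the data do not provide sufficient evidence against H0.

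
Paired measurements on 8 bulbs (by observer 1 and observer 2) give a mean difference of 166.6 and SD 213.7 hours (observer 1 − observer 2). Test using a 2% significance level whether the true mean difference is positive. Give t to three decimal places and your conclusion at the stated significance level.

t = 2.205; fail to reject H0

H0: μ_d = 0; H1: μ_d > 0 (paired t-test on the differences, right-tailed).
t = d̄/(s_d/√n) = 166.6/(213.7/√8) = 2.205
df = n − 1 = 7
p-value = P(T ≥ 2.205) ≈ 0.032
Since p ≈ 0.032 > α = 0.02, fail to reject H0; the data do not provide sufficient evidence against H0.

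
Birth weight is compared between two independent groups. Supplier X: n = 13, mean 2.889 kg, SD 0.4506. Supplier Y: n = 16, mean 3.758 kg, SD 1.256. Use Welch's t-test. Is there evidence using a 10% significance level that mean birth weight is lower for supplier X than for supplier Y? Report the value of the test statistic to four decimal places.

Let group 1 = supplier X, group 2 = supplier Y. H0: μ_1 = μ_2; H1: μ_1 < μ_2 (Welch's two-sample t-test, left-tailed).
t = (x̄_1 − x̄_2)/√(s_1²/n_1 + s_2²/n_2) = (2.889 − 3.758)/√(0.4506²/13 + 1.256²/16) = -2.5713
Welch–Satterthwaite df ≈ 19.52
p-value = P(T ≤ -2.5713) ≈ 0.009
Since p ≈ 0.009 < α = 0.1, reject H0; the data support H1.

-2.5713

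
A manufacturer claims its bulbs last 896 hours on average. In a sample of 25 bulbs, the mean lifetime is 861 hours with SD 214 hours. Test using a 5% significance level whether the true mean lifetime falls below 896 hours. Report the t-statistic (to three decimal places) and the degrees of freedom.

H0: μ = 896; H1: μ < 896 (one-sample t-test, left-tailed).
t = (x̄ − μ₀)/(s/√n) = (861 − 896)/(214/√25) = -0.818
df = n − 1 = 24
p-value = P(T ≤ -0.818) ≈ 0.211
Since p ≈ 0.211 > α = 0.05, fail to reject H0; the data do not provide sufficient evidence against H0.

t = -0.818, df = 24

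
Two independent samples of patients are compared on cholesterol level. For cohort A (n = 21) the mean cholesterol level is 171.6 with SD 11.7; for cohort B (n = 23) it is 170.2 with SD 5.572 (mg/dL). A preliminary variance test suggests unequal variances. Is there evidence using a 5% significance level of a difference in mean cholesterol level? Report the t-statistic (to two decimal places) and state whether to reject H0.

Let group 1 = cohort A, group 2 = cohort B. H0: μ_1 = μ_2; H1: μ_1 ≠ μ_2 (Welch's two-sample t-test, two-sided).
t = (x̄_1 − x̄_2)/√(s_1²/n_1 + s_2²/n_2) = (171.6 − 170.2)/√(11.7²/21 + 5.572²/23) = 0.50
Welch–Satterthwaite df ≈ 28.05
Two-sided p-value ≈ 0.622
Since p ≈ 0.622 > α = 0.05, fail to reject H0; the data do not provide sufficient evidence against H0.

t = 0.50; fail to reject H0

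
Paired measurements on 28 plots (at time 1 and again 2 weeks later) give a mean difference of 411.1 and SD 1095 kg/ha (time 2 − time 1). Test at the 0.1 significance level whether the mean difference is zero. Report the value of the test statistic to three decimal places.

H0: μ_d = 0; H1: μ_d ≠ 0 (paired t-test on the differences, two-sided).
t = d̄/(s_d/√n) = 411.1/(1095/√28) = 1.987
df = n − 1 = 27
Two-sided p-value ≈ 0.057
Since p ≈ 0.057 < α = 0.1, reject H0; the data support H1.

1.987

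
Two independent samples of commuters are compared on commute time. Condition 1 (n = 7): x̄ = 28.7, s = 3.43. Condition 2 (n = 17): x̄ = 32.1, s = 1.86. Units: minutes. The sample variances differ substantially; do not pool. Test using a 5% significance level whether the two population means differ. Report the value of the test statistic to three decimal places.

Let group 1 = condition 1, group 2 = condition 2. H0: μ_1 = μ_2; H1: μ_1 ≠ μ_2 (Welch's two-sample t-test, two-sided).
t = (x̄_1 − x̄_2)/√(s_1²/n_1 + s_2²/n_2) = (28.7 − 32.1)/√(3.43²/7 + 1.86²/17) = -2.477
Welch–Satterthwaite df ≈ 7.50
Two-sided p-value ≈ 0.0402
Since p ≈ 0.0402 < α = 0.05, reject H0; the evidence is statistically significant.

-2.477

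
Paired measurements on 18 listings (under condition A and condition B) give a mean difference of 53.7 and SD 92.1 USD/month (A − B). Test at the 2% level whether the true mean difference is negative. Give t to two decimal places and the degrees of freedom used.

t = 2.47, df = 17

H0: μ_d = 0; H1: μ_d < 0 (paired t-test on the differences, left-tailed).
t = d̄/(s_d/√n) = 53.7/(92.1/√18) = 2.47
df = n − 1 = 17
p-value = P(T ≤ 2.47) ≈ 0.988
Since p ≈ 0.988 > α = 0.02, fail to reject H0; the data do not provide sufficient evidence against H0.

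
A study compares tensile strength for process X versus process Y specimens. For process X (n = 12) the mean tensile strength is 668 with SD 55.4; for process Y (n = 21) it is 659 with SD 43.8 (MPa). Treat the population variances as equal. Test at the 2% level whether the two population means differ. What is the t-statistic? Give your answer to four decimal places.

Let group 1 = process X, group 2 = process Y. H0: μ_1 = μ_2; H1: μ_1 ≠ μ_2 (two-sample pooled-variance t-test, two-sided).
s_p² = [(12−1)·55.4² + (21−1)·43.8²]/(12+21−2) = 2326.76
t = (668 − 659)/√[2326.76·(1/12 + 1/21)] = 0.5156
df = n₁ + n₂ − 2 = 31
Two-sided p-value ≈ 0.6098
Since p ≈ 0.6098 > α = 0.02, fail to reject H0; the evidence is not statistically significant.

0.5156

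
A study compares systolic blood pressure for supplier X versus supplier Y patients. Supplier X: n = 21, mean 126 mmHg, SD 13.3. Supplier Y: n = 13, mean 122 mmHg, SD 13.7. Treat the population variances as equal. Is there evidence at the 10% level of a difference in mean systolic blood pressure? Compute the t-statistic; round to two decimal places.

Let group 1 = supplier X, group 2 = supplier Y. H0: μ_1 = μ_2; H1: μ_1 ≠ μ_2 (two-sample pooled-variance t-test, two-sided).
s_p² = [(21−1)·13.3² + (13−1)·13.7²]/(21+13−2) = 180.94
t = (126 − 122)/√[180.94·(1/21 + 1/13)] = 0.84
df = n₁ + n₂ − 2 = 32
Two-sided p-value ≈ 0.406
Since p ≈ 0.406 > α = 0.1, fail to reject H0; the data do not provide sufficient evidence against H0.

0.84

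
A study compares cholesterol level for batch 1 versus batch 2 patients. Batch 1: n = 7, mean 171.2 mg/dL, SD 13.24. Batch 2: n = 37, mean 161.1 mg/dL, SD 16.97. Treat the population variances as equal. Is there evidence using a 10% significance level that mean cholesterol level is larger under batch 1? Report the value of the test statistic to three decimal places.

Let group 1 = batch 1, group 2 = batch 2. H0: μ_1 = μ_2; H1: μ_1 > μ_2 (two-sample pooled-variance t-test, right-tailed).
s_p² = [(7−1)·13.24² + (37−1)·16.97²]/(7+37−2) = 271.883
t = (171.2 − 161.1)/√[271.883·(1/7 + 1/37)] = 1.486
df = n₁ + n₂ − 2 = 42
p-value = P(T ≥ 1.486) ≈ 0.0724
Since p ≈ 0.0724 < α = 0.1, reject H0; the evidence is statistically significant.

1.486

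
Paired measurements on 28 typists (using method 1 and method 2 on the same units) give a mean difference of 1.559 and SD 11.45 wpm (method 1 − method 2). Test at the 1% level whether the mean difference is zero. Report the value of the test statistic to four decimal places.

0.7205

H0: μ_d = 0; H1: μ_d ≠ 0 (paired t-test on the differences, two-sided).
t = d̄/(s_d/√n) = 1.559/(11.45/√28) = 0.7205
df = n − 1 = 27
Two-sided p-value ≈ 0.4774
Since p ≈ 0.4774 > α = 0.01, fail to reject H0; the data do not provide sufficient evidence against H0.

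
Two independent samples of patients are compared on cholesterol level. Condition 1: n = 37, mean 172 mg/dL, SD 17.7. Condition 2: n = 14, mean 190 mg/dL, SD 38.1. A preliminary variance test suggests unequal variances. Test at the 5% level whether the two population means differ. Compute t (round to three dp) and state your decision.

Let group 1 = condition 1, group 2 = condition 2. H0: μ_1 = μ_2; H1: μ_1 ≠ μ_2 (Welch's two-sample t-test, two-sided).
t = (x̄_1 − x̄_2)/√(s_1²/n_1 + s_2²/n_2) = (172 − 190)/√(17.7²/37 + 38.1²/14) = -1.700
Welch–Satterthwaite df ≈ 15.17
Two-sided p-value ≈ 0.110
Since p ≈ 0.110 > α = 0.05, fail to reject H0; the data do not provide sufficient evidence against H0.

t = -1.700; fail to reject H0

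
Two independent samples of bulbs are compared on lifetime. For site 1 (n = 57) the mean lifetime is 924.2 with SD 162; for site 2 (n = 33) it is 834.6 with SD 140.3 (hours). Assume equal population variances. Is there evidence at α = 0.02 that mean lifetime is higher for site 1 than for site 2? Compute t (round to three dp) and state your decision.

t = 2.652; reject H0

Let group 1 = site 1, group 2 = site 2. H0: μ_1 = μ_2; H1: μ_1 > μ_2 (two-sample pooled-variance t-test, right-tailed).
s_p² = [(57−1)·162² + (33−1)·140.3²]/(57+33−2) = 23858.6
t = (924.2 − 834.6)/√[23858.6·(1/57 + 1/33)] = 2.652
df = n₁ + n₂ − 2 = 88
p-value = P(T ≥ 2.652) ≈ 0.0047
Since p ≈ 0.0047 < α = 0.02, reject H0; the data support H1.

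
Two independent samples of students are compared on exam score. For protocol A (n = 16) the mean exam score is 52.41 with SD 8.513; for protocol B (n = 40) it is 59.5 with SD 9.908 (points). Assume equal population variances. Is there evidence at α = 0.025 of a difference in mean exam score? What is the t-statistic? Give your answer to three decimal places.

Let group 1 = protocol A, group 2 = protocol B. H0: μ_1 = μ_2; H1: μ_1 ≠ μ_2 (two-sample pooled-variance t-test, two-sided).
s_p² = [(16−1)·8.513² + (40−1)·9.908²]/(16+40−2) = 91.0303
t = (52.41 − 59.5)/√[91.0303·(1/16 + 1/40)] = -2.512
df = n₁ + n₂ − 2 = 54
Two-sided p-value ≈ 0.0150
Since p ≈ 0.0150 < α = 0.025, reject H0; the data support H1.

-2.512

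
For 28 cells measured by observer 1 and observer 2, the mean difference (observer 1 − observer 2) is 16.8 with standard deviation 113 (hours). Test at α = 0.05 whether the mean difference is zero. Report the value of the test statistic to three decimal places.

H0: μ_d = 0; H1: μ_d ≠ 0 (paired t-test on the differences, two-sided).
t = d̄/(s_d/√n) = 16.8/(113/√28) = 0.787
df = n − 1 = 27
Two-sided p-value ≈ 0.438
Since p ≈ 0.438 > α = 0.05, fail to reject H0; the data do not provide sufficient evidence against H0.

0.787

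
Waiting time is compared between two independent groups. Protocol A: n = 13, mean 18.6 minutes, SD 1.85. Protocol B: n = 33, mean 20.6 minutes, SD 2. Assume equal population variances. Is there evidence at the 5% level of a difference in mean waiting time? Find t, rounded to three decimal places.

Let group 1 = protocol A, group 2 = protocol B. H0: μ_1 = μ_2; H1: μ_1 ≠ μ_2 (two-sample pooled-variance t-test, two-sided).
s_p² = [(13−1)·1.85² + (33−1)·2²]/(13+33−2) = 3.8425
t = (18.6 − 20.6)/√[3.8425·(1/13 + 1/33)] = -3.116
df = n₁ + n₂ − 2 = 44
Two-sided p-value ≈ 0.003
Since p ≈ 0.003 < α = 0.05, reject H0; the data support H1.

-3.116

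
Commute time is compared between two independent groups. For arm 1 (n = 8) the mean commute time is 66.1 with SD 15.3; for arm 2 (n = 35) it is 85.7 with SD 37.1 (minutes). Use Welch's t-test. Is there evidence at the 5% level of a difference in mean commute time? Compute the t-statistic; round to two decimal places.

Let group 1 = arm 1, group 2 = arm 2. H0: μ_1 = μ_2; H1: μ_1 ≠ μ_2 (Welch's two-sample t-test, two-sided).
t = (x̄_1 − x̄_2)/√(s_1²/n_1 + s_2²/n_2) = (66.1 − 85.7)/√(15.3²/8 + 37.1²/35) = -2.37
Welch–Satterthwaite df ≈ 28.03
Two-sided p-value ≈ 0.0251
Since p ≈ 0.0251 < α = 0.05, reject H0; the evidence is statistically significant.

-2.37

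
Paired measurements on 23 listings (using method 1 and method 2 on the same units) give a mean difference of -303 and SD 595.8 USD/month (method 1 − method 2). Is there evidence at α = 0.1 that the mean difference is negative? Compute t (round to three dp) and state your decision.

t = -2.439; reject H0

H0: μ_d = 0; H1: μ_d < 0 (paired t-test on the differences, left-tailed).
t = d̄/(s_d/√n) = -303/(595.8/√23) = -2.439
df = n − 1 = 22
p-value = P(T ≤ -2.439) ≈ 0.012
Since p ≈ 0.012 < α = 0.1, reject H0; the evidence is statistically significant.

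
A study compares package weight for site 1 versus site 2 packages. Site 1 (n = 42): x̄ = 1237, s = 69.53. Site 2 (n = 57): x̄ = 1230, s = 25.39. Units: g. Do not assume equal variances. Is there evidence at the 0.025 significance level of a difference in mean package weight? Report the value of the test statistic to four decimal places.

0.6226

Let group 1 = site 1, group 2 = site 2. H0: μ_1 = μ_2; H1: μ_1 ≠ μ_2 (Welch's two-sample t-test, two-sided).
t = (x̄_1 − x̄_2)/√(s_1²/n_1 + s_2²/n_2) = (1237 − 1230)/√(69.53²/42 + 25.39²/57) = 0.6226
Welch–Satterthwaite df ≈ 49.11
Two-sided p-value ≈ 0.5364
Since p ≈ 0.5364 > α = 0.025, fail to reject H0; the data do not provide sufficient evidence against H0.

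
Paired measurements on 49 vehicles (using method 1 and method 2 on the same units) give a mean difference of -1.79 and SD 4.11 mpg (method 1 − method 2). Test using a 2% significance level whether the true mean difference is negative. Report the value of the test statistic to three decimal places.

H0: μ_d = 0; H1: μ_d < 0 (paired t-test on the differences, left-tailed).
t = d̄/(s_d/√n) = -1.79/(4.11/√49) = -3.049
df = n − 1 = 48
p-value = P(T ≤ -3.049) ≈ 0.0019
Since p ≈ 0.0019 < α = 0.02, reject H0; the data support H1.

-3.049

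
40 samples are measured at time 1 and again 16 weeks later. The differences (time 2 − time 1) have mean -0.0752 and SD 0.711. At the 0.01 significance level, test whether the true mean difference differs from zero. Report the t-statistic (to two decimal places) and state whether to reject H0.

t = -0.67; fail to reject H0

H0: μ_d = 0; H1: μ_d ≠ 0 (paired t-test on the differences, two-sided).
t = d̄/(s_d/√n) = -0.0752/(0.711/√40) = -0.67
df = n − 1 = 39
Two-sided p-value ≈ 0.5075
Since p ≈ 0.5075 > α = 0.01, fail to reject H0; the data do not provide sufficient evidence against H0.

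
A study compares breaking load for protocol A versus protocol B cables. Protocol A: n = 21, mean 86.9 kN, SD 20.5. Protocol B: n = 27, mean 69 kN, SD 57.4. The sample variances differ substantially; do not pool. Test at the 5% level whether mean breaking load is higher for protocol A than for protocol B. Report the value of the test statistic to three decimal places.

1.502

Let group 1 = protocol A, group 2 = protocol B. H0: μ_1 = μ_2; H1: μ_1 > μ_2 (Welch's two-sample t-test, right-tailed).
t = (x̄_1 − x̄_2)/√(s_1²/n_1 + s_2²/n_2) = (86.9 − 69)/√(20.5²/21 + 57.4²/27) = 1.502
Welch–Satterthwaite df ≈ 34.04
p-value = P(T ≥ 1.502) ≈ 0.071
Since p ≈ 0.071 > α = 0.05, fail to reject H0; the evidence is not statistically significant.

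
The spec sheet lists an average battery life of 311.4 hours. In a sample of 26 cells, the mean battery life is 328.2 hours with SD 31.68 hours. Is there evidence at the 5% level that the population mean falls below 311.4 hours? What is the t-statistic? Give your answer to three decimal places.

H0: μ = 311.4; H1: μ < 311.4 (one-sample t-test, left-tailed).
t = (x̄ − μ₀)/(s/√n) = (328.2 − 311.4)/(31.68/√26) = 2.704
df = n − 1 = 25
p-value = P(T ≤ 2.704) ≈ 0.994
Since p ≈ 0.994 > α = 0.05, fail to reject H0; the evidence is not statistically significant.

2.704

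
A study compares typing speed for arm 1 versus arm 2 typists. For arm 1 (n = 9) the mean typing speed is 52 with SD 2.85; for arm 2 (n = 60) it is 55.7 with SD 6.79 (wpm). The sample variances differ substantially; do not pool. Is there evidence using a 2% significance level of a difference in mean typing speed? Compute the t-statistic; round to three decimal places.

-2.862

Let group 1 = arm 1, group 2 = arm 2. H0: μ_1 = μ_2; H1: μ_1 ≠ μ_2 (Welch's two-sample t-test, two-sided).
t = (x̄_1 − x̄_2)/√(s_1²/n_1 + s_2²/n_2) = (52 − 55.7)/√(2.85²/9 + 6.79²/60) = -2.862
Welch–Satterthwaite df ≈ 24.97
Two-sided p-value ≈ 0.0084
Since p ≈ 0.0084 < α = 0.02, reject H0; the data support H1.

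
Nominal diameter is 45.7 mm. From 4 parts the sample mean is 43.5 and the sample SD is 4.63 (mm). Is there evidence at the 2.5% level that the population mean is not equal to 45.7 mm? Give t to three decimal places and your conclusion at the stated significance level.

H0: μ = 45.7; H1: μ ≠ 45.7 (one-sample t-test, two-sided).
t = (x̄ − μ₀)/(s/√n) = (43.5 − 45.7)/(4.63/√4) = -0.950
df = n − 1 = 3
Two-sided p-value ≈ 0.412
Since p ≈ 0.412 > α = 0.025, fail to reject H0; the data do not provide sufficient evidence against H0.

t = -0.950; fail to reject H0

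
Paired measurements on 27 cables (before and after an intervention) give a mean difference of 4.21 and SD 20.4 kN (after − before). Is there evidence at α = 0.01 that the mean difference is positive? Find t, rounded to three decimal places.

1.072

H0: μ_d = 0; H1: μ_d > 0 (paired t-test on the differences, right-tailed).
t = d̄/(s_d/√n) = 4.21/(20.4/√27) = 1.072
df = n − 1 = 26
p-value = P(T ≥ 1.072) ≈ 0.147
Since p ≈ 0.147 > α = 0.01, fail to reject H0; the data do not provide sufficient evidence against H0.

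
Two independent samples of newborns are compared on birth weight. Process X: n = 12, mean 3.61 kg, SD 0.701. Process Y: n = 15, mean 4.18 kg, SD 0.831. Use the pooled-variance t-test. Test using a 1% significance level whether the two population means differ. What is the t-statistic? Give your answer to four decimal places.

Let group 1 = process X, group 2 = process Y. H0: μ_1 = μ_2; H1: μ_1 ≠ μ_2 (two-sample pooled-variance t-test, two-sided).
s_p² = [(12−1)·0.701² + (15−1)·0.831²]/(12+15−2) = 0.602931
t = (3.61 − 4.18)/√[0.602931·(1/12 + 1/15)] = -1.8954
df = n₁ + n₂ − 2 = 25
Two-sided p-value ≈ 0.0697
Since p ≈ 0.0697 > α = 0.01, fail to reject H0; the evidence is not statistically significant.

-1.8954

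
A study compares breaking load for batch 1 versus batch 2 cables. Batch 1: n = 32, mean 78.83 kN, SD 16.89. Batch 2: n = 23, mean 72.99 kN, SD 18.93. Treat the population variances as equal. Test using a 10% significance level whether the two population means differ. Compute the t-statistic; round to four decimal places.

1.2025

Let group 1 = batch 1, group 2 = batch 2. H0: μ_1 = μ_2; H1: μ_1 ≠ μ_2 (two-sample pooled-variance t-test, two-sided).
s_p² = [(32−1)·16.89² + (23−1)·18.93²]/(32+23−2) = 315.604
t = (78.83 − 72.99)/√[315.604·(1/32 + 1/23)] = 1.2025
df = n₁ + n₂ − 2 = 53
Two-sided p-value ≈ 0.234
Since p ≈ 0.234 > α = 0.1, fail to reject H0; the data do not provide sufficient evidence against H0.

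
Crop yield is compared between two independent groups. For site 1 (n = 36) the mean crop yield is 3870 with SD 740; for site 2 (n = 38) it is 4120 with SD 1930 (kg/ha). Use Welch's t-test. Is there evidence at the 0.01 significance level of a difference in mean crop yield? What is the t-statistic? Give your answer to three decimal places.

-0.743

Let group 1 = site 1, group 2 = site 2. H0: μ_1 = μ_2; H1: μ_1 ≠ μ_2 (Welch's two-sample t-test, two-sided).
t = (x̄_1 − x̄_2)/√(s_1²/n_1 + s_2²/n_2) = (3870 − 4120)/√(740²/36 + 1930²/38) = -0.743
Welch–Satterthwaite df ≈ 48.15
Two-sided p-value ≈ 0.461
Since p ≈ 0.461 > α = 0.01, fail to reject H0; the evidence is not statistically significant.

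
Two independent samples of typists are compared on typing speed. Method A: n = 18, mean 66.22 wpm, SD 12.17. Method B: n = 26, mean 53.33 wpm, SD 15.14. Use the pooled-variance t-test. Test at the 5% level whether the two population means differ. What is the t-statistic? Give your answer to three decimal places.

3.000

Let group 1 = method A, group 2 = method B. H0: μ_1 = μ_2; H1: μ_1 ≠ μ_2 (two-sample pooled-variance t-test, two-sided).
s_p² = [(18−1)·12.17² + (26−1)·15.14²]/(18+26−2) = 196.389
t = (66.22 − 53.33)/√[196.389·(1/18 + 1/26)] = 3.000
df = n₁ + n₂ − 2 = 42
Two-sided p-value ≈ 0.005
Since p ≈ 0.005 < α = 0.05, reject H0; the data support H1.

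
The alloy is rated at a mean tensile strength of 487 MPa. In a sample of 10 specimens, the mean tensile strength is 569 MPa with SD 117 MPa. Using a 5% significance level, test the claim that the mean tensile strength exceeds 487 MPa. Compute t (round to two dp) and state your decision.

H0: μ = 487; H1: μ > 487 (one-sample t-test, right-tailed).
t = (x̄ − μ₀)/(s/√n) = (569 − 487)/(117/√10) = 2.22
df = n − 1 = 9
p-value = P(T ≥ 2.22) ≈ 0.027
Since p ≈ 0.027 < α = 0.05, reject H0; the evidence is statistically significant.

t = 2.22; reject H0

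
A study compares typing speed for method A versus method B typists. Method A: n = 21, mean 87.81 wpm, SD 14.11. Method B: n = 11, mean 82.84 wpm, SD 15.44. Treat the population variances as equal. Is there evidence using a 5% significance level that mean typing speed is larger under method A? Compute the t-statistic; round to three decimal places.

0.917

Let group 1 = method A, group 2 = method B. H0: μ_1 = μ_2; H1: μ_1 > μ_2 (two-sample pooled-variance t-test, right-tailed).
s_p² = [(21−1)·14.11² + (11−1)·15.44²]/(21+11−2) = 212.193
t = (87.81 − 82.84)/√[212.193·(1/21 + 1/11)] = 0.917
df = n₁ + n₂ − 2 = 30
p-value = P(T ≥ 0.917) ≈ 0.183
Since p ≈ 0.183 > α = 0.05, fail to reject H0; the evidence is not statistically significant.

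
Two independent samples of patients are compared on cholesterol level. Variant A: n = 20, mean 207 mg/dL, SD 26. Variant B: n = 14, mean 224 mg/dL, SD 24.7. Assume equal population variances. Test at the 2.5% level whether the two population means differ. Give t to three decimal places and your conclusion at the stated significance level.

t = -1.915; fail to reject H0

Let group 1 = variant A, group 2 = variant B. H0: μ_1 = μ_2; H1: μ_1 ≠ μ_2 (two-sample pooled-variance t-test, two-sided).
s_p² = [(20−1)·26² + (14−1)·24.7²]/(20+14−2) = 649.224
t = (207 − 224)/√[649.224·(1/20 + 1/14)] = -1.915
df = n₁ + n₂ − 2 = 32
Two-sided p-value ≈ 0.0645
Since p ≈ 0.0645 > α = 0.025, fail to reject H0; the data do not provide sufficient evidence against H0.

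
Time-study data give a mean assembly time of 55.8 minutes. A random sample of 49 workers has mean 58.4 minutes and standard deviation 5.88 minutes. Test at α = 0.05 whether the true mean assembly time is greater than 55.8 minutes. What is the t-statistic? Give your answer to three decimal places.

3.095

H0: μ = 55.8; H1: μ > 55.8 (one-sample t-test, right-tailed).
t = (x̄ − μ₀)/(s/√n) = (58.4 − 55.8)/(5.88/√49) = 3.095
df = n − 1 = 48
p-value = P(T ≥ 3.095) ≈ 0.002
Since p ≈ 0.002 < α = 0.05, reject H0; the data support H1.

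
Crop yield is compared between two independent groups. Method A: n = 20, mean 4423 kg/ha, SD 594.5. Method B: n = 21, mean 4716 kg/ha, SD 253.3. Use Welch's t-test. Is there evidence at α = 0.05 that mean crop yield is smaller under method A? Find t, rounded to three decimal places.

-2.035

Let group 1 = method A, group 2 = method B. H0: μ_1 = μ_2; H1: μ_1 < μ_2 (Welch's two-sample t-test, left-tailed).
t = (x̄_1 − x̄_2)/√(s_1²/n_1 + s_2²/n_2) = (4423 − 4716)/√(594.5²/20 + 253.3²/21) = -2.035
Welch–Satterthwaite df ≈ 25.42
p-value = P(T ≤ -2.035) ≈ 0.026
Since p ≈ 0.026 < α = 0.05, reject H0; the evidence is statistically significant.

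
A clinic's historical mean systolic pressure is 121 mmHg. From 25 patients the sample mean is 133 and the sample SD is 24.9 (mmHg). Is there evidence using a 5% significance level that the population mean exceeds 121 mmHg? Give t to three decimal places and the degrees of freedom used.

H0: μ = 121; H1: μ > 121 (one-sample t-test, right-tailed).
t = (x̄ − μ₀)/(s/√n) = (133 − 121)/(24.9/√25) = 2.410
df = n − 1 = 24
p-value = P(T ≥ 2.410) ≈ 0.0120
Since p ≈ 0.0120 < α = 0.05, reject H0; the data support H1.

t = 2.410, df = 24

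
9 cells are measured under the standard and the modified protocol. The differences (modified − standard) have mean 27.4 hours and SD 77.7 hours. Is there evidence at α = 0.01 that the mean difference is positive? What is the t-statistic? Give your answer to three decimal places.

H0: μ_d = 0; H1: μ_d > 0 (paired t-test on the differences, right-tailed).
t = d̄/(s_d/√n) = 27.4/(77.7/√9) = 1.058
df = n − 1 = 8
p-value = P(T ≥ 1.058) ≈ 0.1605
Since p ≈ 0.1605 > α = 0.01, fail to reject H0; the evidence is not statistically significant.

1.058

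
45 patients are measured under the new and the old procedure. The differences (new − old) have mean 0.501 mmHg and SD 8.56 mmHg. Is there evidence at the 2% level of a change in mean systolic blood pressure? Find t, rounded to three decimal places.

0.393

H0: μ_d = 0; H1: μ_d ≠ 0 (paired t-test on the differences, two-sided).
t = d̄/(s_d/√n) = 0.501/(8.56/√45) = 0.393
df = n − 1 = 44
Two-sided p-value ≈ 0.6965
Since p ≈ 0.6965 > α = 0.02, fail to reject H0; the evidence is not statistically significant.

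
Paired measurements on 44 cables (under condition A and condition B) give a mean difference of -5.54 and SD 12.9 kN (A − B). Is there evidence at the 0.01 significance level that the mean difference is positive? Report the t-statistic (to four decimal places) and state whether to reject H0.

t = -2.8487; fail to reject H0

H0: μ_d = 0; H1: μ_d > 0 (paired t-test on the differences, right-tailed).
t = d̄/(s_d/√n) = -5.54/(12.9/√44) = -2.8487
df = n − 1 = 43
p-value = P(T ≥ -2.8487) ≈ 0.9966
Since p ≈ 0.9966 > α = 0.01, fail to reject H0; the evidence is not statistically significant.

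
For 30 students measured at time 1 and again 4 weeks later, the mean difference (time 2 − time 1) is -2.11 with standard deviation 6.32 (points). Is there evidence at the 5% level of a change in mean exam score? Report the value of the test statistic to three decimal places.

H0: μ_d = 0; H1: μ_d ≠ 0 (paired t-test on the differences, two-sided).
t = d̄/(s_d/√n) = -2.11/(6.32/√30) = -1.829
df = n − 1 = 29
Two-sided p-value ≈ 0.0778
Since p ≈ 0.0778 > α = 0.05, fail to reject H0; the data do not provide sufficient evidence against H0.

-1.829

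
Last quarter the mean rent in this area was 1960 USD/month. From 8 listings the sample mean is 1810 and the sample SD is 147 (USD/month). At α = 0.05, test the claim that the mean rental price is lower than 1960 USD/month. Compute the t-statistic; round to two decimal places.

-2.89

H0: μ = 1960; H1: μ < 1960 (one-sample t-test, left-tailed).
t = (x̄ − μ₀)/(s/√n) = (1810 − 1960)/(147/√8) = -2.89
df = n − 1 = 7
p-value = P(T ≤ -2.89) ≈ 0.012
Since p ≈ 0.012 < α = 0.05, reject H0; the evidence is statistically significant.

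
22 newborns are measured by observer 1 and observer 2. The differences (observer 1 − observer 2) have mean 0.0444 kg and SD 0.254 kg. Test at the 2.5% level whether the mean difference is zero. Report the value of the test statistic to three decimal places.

H0: μ_d = 0; H1: μ_d ≠ 0 (paired t-test on the differences, two-sided).
t = d̄/(s_d/√n) = 0.0444/(0.254/√22) = 0.820
df = n − 1 = 21
Two-sided p-value ≈ 0.4215
Since p ≈ 0.4215 > α = 0.025, fail to reject H0; the data do not provide sufficient evidence against H0.

0.820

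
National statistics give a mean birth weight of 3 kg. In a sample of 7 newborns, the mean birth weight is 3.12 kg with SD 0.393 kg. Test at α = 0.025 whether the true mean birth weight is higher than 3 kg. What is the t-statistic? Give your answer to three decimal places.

0.808

H0: μ = 3; H1: μ > 3 (one-sample t-test, right-tailed).
t = (x̄ − μ₀)/(s/√n) = (3.12 − 3)/(0.393/√7) = 0.808
df = n − 1 = 6
p-value = P(T ≥ 0.808) ≈ 0.2250
Since p ≈ 0.2250 > α = 0.025, fail to reject H0; the evidence is not statistically significant.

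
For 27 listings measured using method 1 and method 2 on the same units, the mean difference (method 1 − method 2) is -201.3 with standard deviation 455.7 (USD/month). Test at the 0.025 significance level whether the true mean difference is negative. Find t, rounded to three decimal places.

H0: μ_d = 0; H1: μ_d < 0 (paired t-test on the differences, left-tailed).
t = d̄/(s_d/√n) = -201.3/(455.7/√27) = -2.295
df = n − 1 = 26
p-value = P(T ≤ -2.295) ≈ 0.015
Since p ≈ 0.015 < α = 0.025, reject H0; the data support H1.

-2.295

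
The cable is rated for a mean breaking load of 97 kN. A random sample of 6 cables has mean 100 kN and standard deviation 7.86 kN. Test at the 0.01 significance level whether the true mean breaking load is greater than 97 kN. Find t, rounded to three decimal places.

H0: μ = 97; H1: μ > 97 (one-sample t-test, right-tailed).
t = (x̄ − μ₀)/(s/√n) = (100 − 97)/(7.86/√6) = 0.935
df = n − 1 = 5
p-value = P(T ≥ 0.935) ≈ 0.196
Since p ≈ 0.196 > α = 0.01, fail to reject H0; the data do not provide sufficient evidence against H0.

0.935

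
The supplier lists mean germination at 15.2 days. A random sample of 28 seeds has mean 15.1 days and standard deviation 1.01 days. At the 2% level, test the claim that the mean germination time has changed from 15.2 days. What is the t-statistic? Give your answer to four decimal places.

-0.5239

H0: μ = 15.2; H1: μ ≠ 15.2 (one-sample t-test, two-sided).
t = (x̄ − μ₀)/(s/√n) = (15.1 − 15.2)/(1.01/√28) = -0.5239
df = n − 1 = 27
Two-sided p-value ≈ 0.6046
Since p ≈ 0.6046 > α = 0.02, fail to reject H0; the data do not provide sufficient evidence against H0.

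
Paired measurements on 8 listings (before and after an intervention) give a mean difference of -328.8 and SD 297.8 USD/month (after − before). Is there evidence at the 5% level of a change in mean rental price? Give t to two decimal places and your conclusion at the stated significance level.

H0: μ_d = 0; H1: μ_d ≠ 0 (paired t-test on the differences, two-sided).
t = d̄/(s_d/√n) = -328.8/(297.8/√8) = -3.12
df = n − 1 = 7
Two-sided p-value ≈ 0.0168
Since p ≈ 0.0168 < α = 0.05, reject H0; the data support H1.

t = -3.12; reject H0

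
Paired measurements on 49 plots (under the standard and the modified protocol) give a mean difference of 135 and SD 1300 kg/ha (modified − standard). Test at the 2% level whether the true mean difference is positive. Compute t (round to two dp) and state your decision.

t = 0.73; fail to reject H0

H0: μ_d = 0; H1: μ_d > 0 (paired t-test on the differences, right-tailed).
t = d̄/(s_d/√n) = 135/(1300/√49) = 0.73
df = n − 1 = 48
p-value = P(T ≥ 0.73) ≈ 0.2354
Since p ≈ 0.2354 > α = 0.02, fail to reject H0; the evidence is not statistically significant.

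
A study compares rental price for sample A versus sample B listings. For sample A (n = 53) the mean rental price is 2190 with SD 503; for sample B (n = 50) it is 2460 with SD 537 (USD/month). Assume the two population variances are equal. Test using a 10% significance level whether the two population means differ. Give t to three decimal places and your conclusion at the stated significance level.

Let group 1 = sample A, group 2 = sample B. H0: μ_1 = μ_2; H1: μ_1 ≠ μ_2 (two-sample pooled-variance t-test, two-sided).
s_p² = [(53−1)·503² + (50−1)·537²]/(53+50−2) = 270164
t = (2190 − 2460)/√[270164·(1/53 + 1/50)] = -2.635
df = n₁ + n₂ − 2 = 101
Two-sided p-value ≈ 0.010
Since p ≈ 0.010 < α = 0.1, reject H0; the data support H1.

t = -2.635; reject H0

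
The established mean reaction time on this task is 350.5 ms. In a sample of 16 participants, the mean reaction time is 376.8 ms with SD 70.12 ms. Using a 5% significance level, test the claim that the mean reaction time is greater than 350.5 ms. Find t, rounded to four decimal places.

1.5003

H0: μ = 350.5; H1: μ > 350.5 (one-sample t-test, right-tailed).
t = (x̄ − μ₀)/(s/√n) = (376.8 − 350.5)/(70.12/√16) = 1.5003
df = n − 1 = 15
p-value = P(T ≥ 1.5003) ≈ 0.077
Since p ≈ 0.077 > α = 0.05, fail to reject H0; the evidence is not statistically significant.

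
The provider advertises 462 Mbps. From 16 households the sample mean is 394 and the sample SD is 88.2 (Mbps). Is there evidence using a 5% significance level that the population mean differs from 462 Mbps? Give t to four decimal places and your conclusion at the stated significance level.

t = -3.0839; reject H0

H0: μ = 462; H1: μ ≠ 462 (one-sample t-test, two-sided).
t = (x̄ − μ₀)/(s/√n) = (394 − 462)/(88.2/√16) = -3.0839
df = n − 1 = 15
Two-sided p-value ≈ 0.008
Since p ≈ 0.008 < α = 0.05, reject H0; the evidence is statistically significant.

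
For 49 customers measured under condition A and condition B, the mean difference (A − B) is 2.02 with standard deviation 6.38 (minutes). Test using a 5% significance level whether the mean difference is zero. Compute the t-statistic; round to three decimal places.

H0: μ_d = 0; H1: μ_d ≠ 0 (paired t-test on the differences, two-sided).
t = d̄/(s_d/√n) = 2.02/(6.38/√49) = 2.216
df = n − 1 = 48
Two-sided p-value ≈ 0.031
Since p ≈ 0.031 < α = 0.05, reject H0; the evidence is statistically significant.

2.216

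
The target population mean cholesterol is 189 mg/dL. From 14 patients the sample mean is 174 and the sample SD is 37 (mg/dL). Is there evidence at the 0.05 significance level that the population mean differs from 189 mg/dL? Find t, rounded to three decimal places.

H0: μ = 189; H1: μ ≠ 189 (one-sample t-test, two-sided).
t = (x̄ − μ₀)/(s/√n) = (174 − 189)/(37/√14) = -1.517
df = n − 1 = 13
Two-sided p-value ≈ 0.1532
Since p ≈ 0.1532 > α = 0.05, fail to reject H0; the evidence is not statistically significant.

-1.517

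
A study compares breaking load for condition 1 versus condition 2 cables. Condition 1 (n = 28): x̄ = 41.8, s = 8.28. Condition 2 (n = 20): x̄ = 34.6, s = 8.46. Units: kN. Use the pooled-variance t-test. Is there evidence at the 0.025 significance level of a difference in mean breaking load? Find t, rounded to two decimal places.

Let group 1 = condition 1, group 2 = condition 2. H0: μ_1 = μ_2; H1: μ_1 ≠ μ_2 (two-sample pooled-variance t-test, two-sided).
s_p² = [(28−1)·8.28² + (20−1)·8.46²]/(28+20−2) = 69.803
t = (41.8 − 34.6)/√[69.803·(1/28 + 1/20)] = 2.94
df = n₁ + n₂ − 2 = 46
Two-sided p-value ≈ 0.005
Since p ≈ 0.005 < α = 0.025, reject H0; the evidence is statistically significant.

2.94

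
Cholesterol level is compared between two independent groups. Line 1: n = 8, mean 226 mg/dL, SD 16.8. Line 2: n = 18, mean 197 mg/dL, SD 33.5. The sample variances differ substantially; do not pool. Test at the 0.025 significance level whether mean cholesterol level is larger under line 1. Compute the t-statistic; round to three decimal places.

2.935

Let group 1 = line 1, group 2 = line 2. H0: μ_1 = μ_2; H1: μ_1 > μ_2 (Welch's two-sample t-test, right-tailed).
t = (x̄_1 − x̄_2)/√(s_1²/n_1 + s_2²/n_2) = (226 − 197)/√(16.8²/8 + 33.5²/18) = 2.935
Welch–Satterthwaite df ≈ 23.45
p-value = P(T ≥ 2.935) ≈ 0.0037
Since p ≈ 0.0037 < α = 0.025, reject H0; the evidence is statistically significant.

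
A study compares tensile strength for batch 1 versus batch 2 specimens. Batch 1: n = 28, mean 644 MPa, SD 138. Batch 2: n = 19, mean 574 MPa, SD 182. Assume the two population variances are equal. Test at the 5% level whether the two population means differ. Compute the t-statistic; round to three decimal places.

Let group 1 = batch 1, group 2 = batch 2. H0: μ_1 = μ_2; H1: μ_1 ≠ μ_2 (two-sample pooled-variance t-test, two-sided).
s_p² = [(28−1)·138² + (19−1)·182²]/(28+19−2) = 24676
t = (644 − 574)/√[24676·(1/28 + 1/19)] = 1.499
df = n₁ + n₂ − 2 = 45
Two-sided p-value ≈ 0.141
Since p ≈ 0.141 > α = 0.05, fail to reject H0; the evidence is not statistically significant.

1.499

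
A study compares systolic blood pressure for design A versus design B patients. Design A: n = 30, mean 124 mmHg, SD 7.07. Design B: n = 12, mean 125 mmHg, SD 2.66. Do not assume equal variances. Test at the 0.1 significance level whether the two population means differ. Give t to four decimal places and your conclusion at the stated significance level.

t = -0.6658; fail to reject H0

Let group 1 = design A, group 2 = design B. H0: μ_1 = μ_2; H1: μ_1 ≠ μ_2 (Welch's two-sample t-test, two-sided).
t = (x̄_1 − x̄_2)/√(s_1²/n_1 + s_2²/n_2) = (124 − 125)/√(7.07²/30 + 2.66²/12) = -0.6658
Welch–Satterthwaite df ≈ 39.96
Two-sided p-value ≈ 0.5094
Since p ≈ 0.5094 > α = 0.1, fail to reject H0; the data do not provide sufficient evidence against H0.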